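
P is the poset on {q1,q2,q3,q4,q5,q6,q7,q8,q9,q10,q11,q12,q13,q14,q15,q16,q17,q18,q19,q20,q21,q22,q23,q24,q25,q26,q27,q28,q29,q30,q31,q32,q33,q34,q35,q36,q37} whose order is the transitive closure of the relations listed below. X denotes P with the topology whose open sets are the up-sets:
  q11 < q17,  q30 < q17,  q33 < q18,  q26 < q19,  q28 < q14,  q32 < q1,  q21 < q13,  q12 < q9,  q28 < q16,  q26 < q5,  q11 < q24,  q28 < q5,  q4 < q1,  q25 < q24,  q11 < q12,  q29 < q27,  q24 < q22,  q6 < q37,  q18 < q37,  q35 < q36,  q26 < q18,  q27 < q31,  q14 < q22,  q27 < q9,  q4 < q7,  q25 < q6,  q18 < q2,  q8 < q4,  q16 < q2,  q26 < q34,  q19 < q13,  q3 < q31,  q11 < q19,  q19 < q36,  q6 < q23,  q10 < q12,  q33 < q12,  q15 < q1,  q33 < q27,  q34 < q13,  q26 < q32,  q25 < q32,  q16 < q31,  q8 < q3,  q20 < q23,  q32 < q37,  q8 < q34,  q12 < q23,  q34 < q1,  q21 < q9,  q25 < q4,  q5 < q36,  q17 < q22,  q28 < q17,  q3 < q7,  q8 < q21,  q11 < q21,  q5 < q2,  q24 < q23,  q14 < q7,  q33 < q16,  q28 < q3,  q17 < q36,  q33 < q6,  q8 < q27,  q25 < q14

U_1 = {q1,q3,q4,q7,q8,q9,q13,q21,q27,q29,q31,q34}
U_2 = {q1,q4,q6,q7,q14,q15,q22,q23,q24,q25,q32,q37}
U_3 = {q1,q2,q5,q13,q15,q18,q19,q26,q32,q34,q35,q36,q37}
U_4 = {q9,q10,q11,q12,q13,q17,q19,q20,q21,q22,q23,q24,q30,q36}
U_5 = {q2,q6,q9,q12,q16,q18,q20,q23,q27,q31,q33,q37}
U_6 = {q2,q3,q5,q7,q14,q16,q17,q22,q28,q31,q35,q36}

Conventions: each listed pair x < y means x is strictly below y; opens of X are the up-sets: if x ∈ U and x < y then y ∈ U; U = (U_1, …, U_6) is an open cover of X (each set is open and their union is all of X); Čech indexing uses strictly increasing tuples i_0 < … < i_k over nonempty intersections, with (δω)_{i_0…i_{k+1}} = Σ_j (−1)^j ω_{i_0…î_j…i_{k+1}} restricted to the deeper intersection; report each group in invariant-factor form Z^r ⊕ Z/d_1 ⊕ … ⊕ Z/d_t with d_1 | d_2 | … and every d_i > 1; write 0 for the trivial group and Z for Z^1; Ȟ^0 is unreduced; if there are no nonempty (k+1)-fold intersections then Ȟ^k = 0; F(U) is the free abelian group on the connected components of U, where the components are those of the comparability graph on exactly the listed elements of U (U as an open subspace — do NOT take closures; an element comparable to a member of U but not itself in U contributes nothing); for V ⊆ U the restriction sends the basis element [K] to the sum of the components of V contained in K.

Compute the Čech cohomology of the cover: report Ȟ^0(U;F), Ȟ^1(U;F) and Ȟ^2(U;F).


Ȟ^0(U;F) ≅ Z; Ȟ^1(U;F) ≅ 0; Ȟ^2(U;F) ≅ Z/2

nonempty overlaps:
  U12={q1,q4,q7} U13={q1,q13,q34} U14={q9,q13,q21} U15={q9,q27,q31} U16={q3,q7,q31} U23={q1,q15,q32,q37} U24={q22,q23,q24} U25={q6,q23,q37} U26={q7,q14,q22} U34={q13,q19,q36} U35={q2,q18,q37} U36={q2,q5,q35,q36} U45={q9,q12,q20,q23} U46={q17,q22,q36} U56={q2,q16,q31}
  U123={q1} U126={q7} U134={q13} U145={q9} U156={q31} U235={q37} U245={q23} U246={q22} U346={q36} U356={q2}
components per intersection:
  U1: {q1,q3,q4,q7,q8,q9,q13,q21,q27,q29,q31,q34}
  U2: {q1,q4,q6,q7,q14,q15,q22,q23,q24,q25,q32,q37}
  U3: {q1,q2,q5,q13,q15,q18,q19,q26,q32,q34,q35,q36,q37}
  U4: {q9,q10,q11,q12,q13,q17,q19,q20,q21,q22,q23,q24,q30,q36}
  U5: {q2,q6,q9,q12,q16,q18,q20,q23,q27,q31,q33,q37}
  U6: {q2,q3,q5,q7,q14,q16,q17,q22,q28,q31,q35,q36}
  U12: {q1,q4,q7}
  U13: {q1,q13,q34}
  U14: {q9,q13,q21}
  U15: {q9,q27,q31}
  U16: {q3,q7,q31}
  U23: {q1,q15,q32,q37}
  U24: {q22,q23,q24}
  U25: {q6,q23,q37}
  U26: {q7,q14,q22}
  U34: {q13,q19,q36}
  U35: {q2,q18,q37}
  U36: {q2,q5,q35,q36}
  U45: {q9,q12,q20,q23}
  U46: {q17,q22,q36}
  U56: {q2,q16,q31}
  U123: {q1}
  U126: {q7}
  U134: {q13}
  U145: {q9}
  U156: {q31}
  U235: {q37}
  U245: {q23}
  U246: {q22}
  U346: {q36}
  U356: {q2}
C dims 6,15,10; δ0: rk 5, SNF 1^5; δ1: rk 10, SNF 1^9·2
degree 0: 6−5−0 = 1 → Ȟ^0 ≅ Z
degree 1: 15−10−5 = 0 → Ȟ^1 ≅ 0
degree 2: 10−0−10 = 0 plus torsion [2] → Ȟ^2 ≅ Z/2


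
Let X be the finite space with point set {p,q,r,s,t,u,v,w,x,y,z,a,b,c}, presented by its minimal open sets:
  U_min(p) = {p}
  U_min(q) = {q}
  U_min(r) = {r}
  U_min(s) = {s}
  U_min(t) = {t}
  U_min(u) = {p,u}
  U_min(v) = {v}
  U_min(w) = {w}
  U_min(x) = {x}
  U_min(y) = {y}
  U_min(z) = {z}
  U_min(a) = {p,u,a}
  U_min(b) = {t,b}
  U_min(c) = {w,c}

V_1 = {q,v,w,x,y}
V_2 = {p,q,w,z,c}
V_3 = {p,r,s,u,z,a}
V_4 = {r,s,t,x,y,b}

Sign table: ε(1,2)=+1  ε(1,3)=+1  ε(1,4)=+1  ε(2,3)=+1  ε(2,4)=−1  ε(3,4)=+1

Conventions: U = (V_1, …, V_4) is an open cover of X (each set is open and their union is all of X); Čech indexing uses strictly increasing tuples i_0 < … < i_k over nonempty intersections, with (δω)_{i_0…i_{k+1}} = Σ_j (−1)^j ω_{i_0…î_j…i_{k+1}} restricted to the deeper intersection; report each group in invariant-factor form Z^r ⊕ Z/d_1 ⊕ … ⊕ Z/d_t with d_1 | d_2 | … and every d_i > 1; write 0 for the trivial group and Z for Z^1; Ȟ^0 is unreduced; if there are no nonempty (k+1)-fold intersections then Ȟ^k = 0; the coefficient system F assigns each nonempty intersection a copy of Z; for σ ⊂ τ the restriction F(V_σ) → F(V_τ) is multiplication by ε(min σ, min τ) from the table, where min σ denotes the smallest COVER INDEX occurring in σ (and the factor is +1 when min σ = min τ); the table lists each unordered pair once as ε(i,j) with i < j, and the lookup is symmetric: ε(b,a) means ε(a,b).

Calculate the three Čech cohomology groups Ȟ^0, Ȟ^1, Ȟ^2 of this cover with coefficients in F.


Ȟ^0 = Z, Ȟ^1 = Z, Ȟ^2 = 0

nonempty overlaps:
  V12={q,w} V14={x,y} V23={p,z} V34={r,s}
C dims 4,4; δ0: rk 3, SNF 1^3
degree 0: 4−3−0 = 1 → Ȟ^0 ≅ Z
degree 1: 4−0−3 = 1 → Ȟ^1 ≅ Z
degree 2: 0−0−0 = 0 → Ȟ^2 ≅ 0


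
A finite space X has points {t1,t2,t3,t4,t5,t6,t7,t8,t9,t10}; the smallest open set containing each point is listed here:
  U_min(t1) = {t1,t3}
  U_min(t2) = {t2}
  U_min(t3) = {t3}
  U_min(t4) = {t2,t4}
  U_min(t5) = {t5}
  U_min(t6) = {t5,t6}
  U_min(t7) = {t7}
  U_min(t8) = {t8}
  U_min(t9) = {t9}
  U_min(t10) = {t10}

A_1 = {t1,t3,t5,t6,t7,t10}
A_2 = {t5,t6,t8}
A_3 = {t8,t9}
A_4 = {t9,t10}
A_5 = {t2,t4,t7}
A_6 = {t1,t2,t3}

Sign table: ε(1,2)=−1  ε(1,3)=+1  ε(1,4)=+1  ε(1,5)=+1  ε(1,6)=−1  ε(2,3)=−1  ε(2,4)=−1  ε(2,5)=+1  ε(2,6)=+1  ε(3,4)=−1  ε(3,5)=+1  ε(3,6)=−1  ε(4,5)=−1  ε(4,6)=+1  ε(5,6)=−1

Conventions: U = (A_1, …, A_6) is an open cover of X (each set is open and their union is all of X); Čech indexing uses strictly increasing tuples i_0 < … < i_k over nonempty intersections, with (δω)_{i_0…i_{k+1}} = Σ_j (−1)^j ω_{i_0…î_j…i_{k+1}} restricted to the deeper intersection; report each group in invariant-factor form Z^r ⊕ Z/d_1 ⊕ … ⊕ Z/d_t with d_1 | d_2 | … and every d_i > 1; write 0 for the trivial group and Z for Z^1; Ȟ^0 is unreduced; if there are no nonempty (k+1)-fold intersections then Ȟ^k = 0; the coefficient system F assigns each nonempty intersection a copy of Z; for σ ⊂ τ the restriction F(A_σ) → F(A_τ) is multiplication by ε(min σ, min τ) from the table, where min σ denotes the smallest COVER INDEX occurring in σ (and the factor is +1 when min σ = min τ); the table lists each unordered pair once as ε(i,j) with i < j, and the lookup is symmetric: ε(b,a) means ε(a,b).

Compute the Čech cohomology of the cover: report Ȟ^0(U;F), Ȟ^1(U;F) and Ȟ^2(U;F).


Ȟ^0 = 0,  Ȟ^1 = Z ⊕ Z/2,  Ȟ^2 = 0

nonempty overlaps:
  A12={t5,t6} A14={t10} A15={t7} A16={t1,t3} A23={t8} A34={t9} A56={t2}
C dims 6,7; δ0: rk 6, SNF 1^5·2
degree 0: 6−6−0 = 0 → Ȟ^0 ≅ 0
degree 1: 7−0−6 = 1 plus torsion [2] → Ȟ^1 ≅ Z ⊕ Z/2
degree 2: 0−0−0 = 0 → Ȟ^2 ≅ 0


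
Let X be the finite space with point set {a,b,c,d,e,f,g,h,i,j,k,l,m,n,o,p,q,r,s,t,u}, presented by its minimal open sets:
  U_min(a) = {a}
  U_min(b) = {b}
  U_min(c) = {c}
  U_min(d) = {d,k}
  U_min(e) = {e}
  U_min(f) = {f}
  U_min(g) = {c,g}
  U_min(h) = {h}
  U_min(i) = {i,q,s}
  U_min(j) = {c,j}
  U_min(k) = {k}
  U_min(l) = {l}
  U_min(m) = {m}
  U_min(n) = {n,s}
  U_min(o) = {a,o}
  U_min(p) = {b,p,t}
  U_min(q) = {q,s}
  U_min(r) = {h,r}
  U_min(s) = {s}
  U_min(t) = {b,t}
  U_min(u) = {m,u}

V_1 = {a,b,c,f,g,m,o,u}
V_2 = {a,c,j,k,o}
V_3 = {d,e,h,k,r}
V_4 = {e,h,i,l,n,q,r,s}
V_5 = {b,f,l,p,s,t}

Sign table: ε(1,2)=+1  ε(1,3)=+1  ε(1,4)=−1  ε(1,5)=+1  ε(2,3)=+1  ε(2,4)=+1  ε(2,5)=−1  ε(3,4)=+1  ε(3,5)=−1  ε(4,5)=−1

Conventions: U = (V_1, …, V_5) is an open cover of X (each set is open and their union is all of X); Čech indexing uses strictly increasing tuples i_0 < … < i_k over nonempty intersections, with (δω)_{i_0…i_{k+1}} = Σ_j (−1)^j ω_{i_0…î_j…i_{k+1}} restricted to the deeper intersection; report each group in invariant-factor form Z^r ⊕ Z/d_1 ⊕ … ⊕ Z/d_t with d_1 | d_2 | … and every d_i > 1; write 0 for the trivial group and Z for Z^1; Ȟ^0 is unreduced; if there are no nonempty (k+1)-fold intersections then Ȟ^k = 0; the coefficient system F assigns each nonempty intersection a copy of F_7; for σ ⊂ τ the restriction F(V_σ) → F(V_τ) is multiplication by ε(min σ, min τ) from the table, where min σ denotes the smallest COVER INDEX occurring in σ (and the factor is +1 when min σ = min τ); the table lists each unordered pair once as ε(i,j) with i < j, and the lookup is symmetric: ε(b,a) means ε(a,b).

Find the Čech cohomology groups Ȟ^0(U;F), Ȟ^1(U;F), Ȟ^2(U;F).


cover nerve:
  V12={a,c,o} V15={b,f} V23={k} V34={e,h,r} V45={l,s}
C dims 5,5; δ0: rk_F7 5
Ȟ^0: (5−5)−0=0 ⇒ 0
Ȟ^1: (5−0)−5=0 ⇒ 0
Ȟ^2: (0−0)−0=0 ⇒ 0

Ȟ^0 = 0,  Ȟ^1 = 0,  Ȟ^2 = 0


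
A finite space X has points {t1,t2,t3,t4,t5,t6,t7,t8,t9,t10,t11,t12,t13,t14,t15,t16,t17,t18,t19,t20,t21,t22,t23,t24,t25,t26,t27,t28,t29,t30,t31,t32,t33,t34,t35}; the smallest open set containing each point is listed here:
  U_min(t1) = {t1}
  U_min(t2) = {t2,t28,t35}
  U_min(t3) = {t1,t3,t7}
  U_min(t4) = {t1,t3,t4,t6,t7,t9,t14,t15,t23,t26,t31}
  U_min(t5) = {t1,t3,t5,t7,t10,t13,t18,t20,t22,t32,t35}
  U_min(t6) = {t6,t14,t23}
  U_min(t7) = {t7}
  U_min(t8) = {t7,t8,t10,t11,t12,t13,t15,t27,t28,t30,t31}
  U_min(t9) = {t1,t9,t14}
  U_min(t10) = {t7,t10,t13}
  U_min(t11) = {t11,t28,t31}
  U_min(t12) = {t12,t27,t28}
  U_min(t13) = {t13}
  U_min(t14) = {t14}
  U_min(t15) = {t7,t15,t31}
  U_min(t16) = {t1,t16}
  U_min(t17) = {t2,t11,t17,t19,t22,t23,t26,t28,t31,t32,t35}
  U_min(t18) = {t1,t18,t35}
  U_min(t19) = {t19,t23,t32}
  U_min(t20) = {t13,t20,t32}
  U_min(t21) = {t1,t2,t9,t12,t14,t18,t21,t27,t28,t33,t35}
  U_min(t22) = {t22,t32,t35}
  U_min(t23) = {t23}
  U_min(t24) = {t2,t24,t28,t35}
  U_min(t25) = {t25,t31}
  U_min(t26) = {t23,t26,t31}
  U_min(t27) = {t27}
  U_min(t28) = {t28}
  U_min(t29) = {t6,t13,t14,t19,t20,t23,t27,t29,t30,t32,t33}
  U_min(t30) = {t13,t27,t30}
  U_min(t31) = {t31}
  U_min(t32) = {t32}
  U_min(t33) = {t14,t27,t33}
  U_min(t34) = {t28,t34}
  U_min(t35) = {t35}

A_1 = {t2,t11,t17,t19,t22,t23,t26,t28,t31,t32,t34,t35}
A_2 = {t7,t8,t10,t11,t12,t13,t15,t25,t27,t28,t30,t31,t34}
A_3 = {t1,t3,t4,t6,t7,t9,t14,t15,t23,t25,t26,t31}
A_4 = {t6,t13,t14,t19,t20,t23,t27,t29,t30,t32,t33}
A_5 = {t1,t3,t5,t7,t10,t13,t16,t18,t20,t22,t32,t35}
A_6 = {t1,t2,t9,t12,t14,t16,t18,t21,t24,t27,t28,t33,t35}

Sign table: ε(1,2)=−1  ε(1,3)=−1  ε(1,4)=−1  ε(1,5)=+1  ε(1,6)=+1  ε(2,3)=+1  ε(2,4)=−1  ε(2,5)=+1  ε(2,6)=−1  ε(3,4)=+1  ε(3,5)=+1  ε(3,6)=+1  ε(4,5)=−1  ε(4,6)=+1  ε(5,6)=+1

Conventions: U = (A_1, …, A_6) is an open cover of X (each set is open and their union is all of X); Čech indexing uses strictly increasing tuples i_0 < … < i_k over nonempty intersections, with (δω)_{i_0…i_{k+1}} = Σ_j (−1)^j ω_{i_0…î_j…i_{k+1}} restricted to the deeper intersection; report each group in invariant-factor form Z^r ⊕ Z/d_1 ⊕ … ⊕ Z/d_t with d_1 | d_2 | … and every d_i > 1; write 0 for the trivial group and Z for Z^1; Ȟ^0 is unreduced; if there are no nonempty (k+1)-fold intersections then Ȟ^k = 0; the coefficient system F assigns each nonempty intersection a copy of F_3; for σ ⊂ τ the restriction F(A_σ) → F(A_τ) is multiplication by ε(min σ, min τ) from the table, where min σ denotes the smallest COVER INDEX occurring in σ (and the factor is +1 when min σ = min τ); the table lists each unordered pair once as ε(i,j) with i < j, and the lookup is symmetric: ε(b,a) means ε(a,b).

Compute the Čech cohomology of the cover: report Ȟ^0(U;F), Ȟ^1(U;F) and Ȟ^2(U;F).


nerve of the cover:
  A12={t11,t28,t31,t34} A13={t23,t26,t31} A14={t19,t23,t32} A15={t22,t32,t35} A16={t2,t28,t35} A23={t7,t15,t25,t31} A24={t13,t27,t30} A25={t7,t10,t13} A26={t12,t27,t28} A34={t6,t14,t23} A35={t1,t3,t7} A36={t1,t9,t14} A45={t13,t20,t32} A46={t14,t27,t33} A56={t1,t16,t18,t35}
  A123={t31} A126={t28} A134={t23} A145={t32} A156={t35} A235={t7} A245={t13} A246={t27} A346={t14} A356={t1}
C dims 6,15,10; δ0: rk_F3 6; δ1: rk_F3 9
Ȟ^0 = (6 − 6) − 0 = 0, so Ȟ^0 ≅ 0
Ȟ^1 = (15 − 9) − 6 = 0, so Ȟ^1 ≅ 0
Ȟ^2 = (10 − 0) − 9 = 1, so Ȟ^2 ≅ Z/3

Ȟ^0(U;F) ≅ 0, Ȟ^1(U;F) ≅ 0, Ȟ^2(U;F) ≅ Z/3


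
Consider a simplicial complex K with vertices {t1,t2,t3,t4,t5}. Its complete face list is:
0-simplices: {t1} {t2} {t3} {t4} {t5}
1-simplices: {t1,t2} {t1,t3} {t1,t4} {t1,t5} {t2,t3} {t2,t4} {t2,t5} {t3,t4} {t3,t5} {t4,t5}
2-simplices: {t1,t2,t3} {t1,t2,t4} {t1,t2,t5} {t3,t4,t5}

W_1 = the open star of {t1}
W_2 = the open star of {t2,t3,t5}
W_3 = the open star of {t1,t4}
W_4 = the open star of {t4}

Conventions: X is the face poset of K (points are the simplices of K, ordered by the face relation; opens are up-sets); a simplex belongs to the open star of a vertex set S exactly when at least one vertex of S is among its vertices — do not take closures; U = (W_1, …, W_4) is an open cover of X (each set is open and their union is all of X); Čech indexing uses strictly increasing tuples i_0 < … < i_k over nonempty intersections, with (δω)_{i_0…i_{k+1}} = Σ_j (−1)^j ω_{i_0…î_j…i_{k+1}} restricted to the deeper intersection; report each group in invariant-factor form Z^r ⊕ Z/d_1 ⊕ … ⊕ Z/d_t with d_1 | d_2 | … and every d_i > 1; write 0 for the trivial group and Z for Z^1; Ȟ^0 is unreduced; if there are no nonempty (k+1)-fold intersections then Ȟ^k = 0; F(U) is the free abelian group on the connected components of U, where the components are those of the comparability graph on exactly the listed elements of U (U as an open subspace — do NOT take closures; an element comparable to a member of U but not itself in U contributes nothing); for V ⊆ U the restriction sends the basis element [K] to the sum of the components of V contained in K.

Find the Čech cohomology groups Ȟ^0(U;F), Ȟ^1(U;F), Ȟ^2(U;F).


intersection data:
  W1={{t1},{t1,t2},{t1,t3},{t1,t4},{t1,t5},{t1,t2,t3},{t1,t2,t4},{t1,t2,t5}} W2={{t2},{t3},{t5},{t1,t2},{t1,t3},{t1,t5},{t2,t3},{t2,t4},{t2,t5},{t3,t4},{t3,t5},{t4,t5},{t1,t2,t3},{t1,t2,t4},{t1,t2,t5},{t3,t4,t5}} W3={{t1},{t4},{t1,t2},{t1,t3},{t1,t4},{t1,t5},{t2,t4},{t3,t4},{t4,t5},{t1,t2,t3},{t1,t2,t4},{t1,t2,t5},{t3,t4,t5}} W4={{t4},{t1,t4},{t2,t4},{t3,t4},{t4,t5},{t1,t2,t4},{t3,t4,t5}}
  W12={{t1,t2},{t1,t3},{t1,t5},{t1,t2,t3},{t1,t2,t4},{t1,t2,t5}} W13={{t1},{t1,t2},{t1,t3},{t1,t4},{t1,t5},{t1,t2,t3},{t1,t2,t4},{t1,t2,t5}} W14={{t1,t4},{t1,t2,t4}} W23={{t1,t2},{t1,t3},{t1,t5},{t2,t4},{t3,t4},{t4,t5},{t1,t2,t3},{t1,t2,t4},{t1,t2,t5},{t3,t4,t5}} W24={{t2,t4},{t3,t4},{t4,t5},{t1,t2,t4},{t3,t4,t5}} W34={{t4},{t1,t4},{t2,t4},{t3,t4},{t4,t5},{t1,t2,t4},{t3,t4,t5}}
  W123={{t1,t2},{t1,t3},{t1,t5},{t1,t2,t3},{t1,t2,t4},{t1,t2,t5}} W124={{t1,t2,t4}} W134={{t1,t4},{t1,t2,t4}} W234={{t2,t4},{t3,t4},{t4,t5},{t1,t2,t4},{t3,t4,t5}}
  W1234={{t1,t2,t4}}
components per intersection:
  W1: {{t1},{t1,t2},{t1,t3},{t1,t4},{t1,t5},{t1,t2,t3},{t1,t2,t4},{t1,t2,t5}}
  W2: {{t2},{t3},{t5},{t1,t2},{t1,t3},{t1,t5},{t2,t3},{t2,t4},{t2,t5},{t3,t4},{t3,t5},{t4,t5},{t1,t2,t3},{t1,t2,t4},{t1,t2,t5},{t3,t4,t5}}
  W3: {{t1},{t4},{t1,t2},{t1,t3},{t1,t4},{t1,t5},{t2,t4},{t3,t4},{t4,t5},{t1,t2,t3},{t1,t2,t4},{t1,t2,t5},{t3,t4,t5}}
  W4: {{t4},{t1,t4},{t2,t4},{t3,t4},{t4,t5},{t1,t2,t4},{t3,t4,t5}}
  W12: {{t1,t2},{t1,t3},{t1,t5},{t1,t2,t3},{t1,t2,t4},{t1,t2,t5}}
  W13: {{t1},{t1,t2},{t1,t3},{t1,t4},{t1,t5},{t1,t2,t3},{t1,t2,t4},{t1,t2,t5}}
  W14: {{t1,t4},{t1,t2,t4}}
  W23: {{t1,t2},{t1,t3},{t1,t5},{t2,t4},{t1,t2,t3},{t1,t2,t4},{t1,t2,t5}} {{t3,t4},{t4,t5},{t3,t4,t5}}
  W24: {{t2,t4},{t1,t2,t4}} {{t3,t4},{t4,t5},{t3,t4,t5}}
  W34: {{t4},{t1,t4},{t2,t4},{t3,t4},{t4,t5},{t1,t2,t4},{t3,t4,t5}}
  W123: {{t1,t2},{t1,t3},{t1,t5},{t1,t2,t3},{t1,t2,t4},{t1,t2,t5}}
  W124: {{t1,t2,t4}}
  W134: {{t1,t4},{t1,t2,t4}}
  W234: {{t2,t4},{t1,t2,t4}} {{t3,t4},{t4,t5},{t3,t4,t5}}
  W1234: {{t1,t2,t4}}
C dims 4,8,5,1; δ0: rk 3, SNF 1^3; δ1: rk 4, SNF 1^4; δ2: rk 1, SNF 1^1
Ȟ^0 = (4 − 3) − 0 = 1, so Ȟ^0 ≅ Z
Ȟ^1 = (8 − 4) − 3 = 1, so Ȟ^1 ≅ Z
Ȟ^2 = (5 − 1) − 4 = 0, so Ȟ^2 ≅ 0

Ȟ^0(U;F) ≅ Z; Ȟ^1(U;F) ≅ Z; Ȟ^2(U;F) ≅ 0


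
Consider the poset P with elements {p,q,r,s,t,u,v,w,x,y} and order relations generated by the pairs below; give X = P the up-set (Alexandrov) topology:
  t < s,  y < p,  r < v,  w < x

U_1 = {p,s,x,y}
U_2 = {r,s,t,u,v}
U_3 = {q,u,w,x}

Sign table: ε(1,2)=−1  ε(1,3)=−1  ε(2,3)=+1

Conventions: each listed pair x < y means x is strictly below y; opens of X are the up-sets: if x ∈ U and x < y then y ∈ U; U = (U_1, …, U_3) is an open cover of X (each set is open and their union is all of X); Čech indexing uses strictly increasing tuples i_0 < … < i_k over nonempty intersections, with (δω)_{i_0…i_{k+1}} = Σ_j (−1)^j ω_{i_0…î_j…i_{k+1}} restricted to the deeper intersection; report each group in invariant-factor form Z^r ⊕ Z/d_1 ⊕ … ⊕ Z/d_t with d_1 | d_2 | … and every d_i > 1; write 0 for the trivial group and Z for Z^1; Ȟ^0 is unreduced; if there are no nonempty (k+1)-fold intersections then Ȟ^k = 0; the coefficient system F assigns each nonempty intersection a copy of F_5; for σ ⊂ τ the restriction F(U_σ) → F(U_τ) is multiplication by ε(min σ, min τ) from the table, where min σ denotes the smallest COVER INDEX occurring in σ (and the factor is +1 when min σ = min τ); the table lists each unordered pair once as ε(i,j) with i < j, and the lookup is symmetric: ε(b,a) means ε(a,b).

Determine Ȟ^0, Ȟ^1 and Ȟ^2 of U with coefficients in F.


nerve of the cover:
  U12={s} U13={x} U23={u}
C dims 3,3; δ0: rk_F5 2
Ȟ^0 = (3 − 2) − 0 = 1, so Ȟ^0 ≅ Z/5
Ȟ^1 = (3 − 0) − 2 = 1, so Ȟ^1 ≅ Z/5
Ȟ^2 = (0 − 0) − 0 = 0, so Ȟ^2 ≅ 0

Ȟ^0(U;F) ≅ Z/5, Ȟ^1(U;F) ≅ Z/5, Ȟ^2(U;F) ≅ 0


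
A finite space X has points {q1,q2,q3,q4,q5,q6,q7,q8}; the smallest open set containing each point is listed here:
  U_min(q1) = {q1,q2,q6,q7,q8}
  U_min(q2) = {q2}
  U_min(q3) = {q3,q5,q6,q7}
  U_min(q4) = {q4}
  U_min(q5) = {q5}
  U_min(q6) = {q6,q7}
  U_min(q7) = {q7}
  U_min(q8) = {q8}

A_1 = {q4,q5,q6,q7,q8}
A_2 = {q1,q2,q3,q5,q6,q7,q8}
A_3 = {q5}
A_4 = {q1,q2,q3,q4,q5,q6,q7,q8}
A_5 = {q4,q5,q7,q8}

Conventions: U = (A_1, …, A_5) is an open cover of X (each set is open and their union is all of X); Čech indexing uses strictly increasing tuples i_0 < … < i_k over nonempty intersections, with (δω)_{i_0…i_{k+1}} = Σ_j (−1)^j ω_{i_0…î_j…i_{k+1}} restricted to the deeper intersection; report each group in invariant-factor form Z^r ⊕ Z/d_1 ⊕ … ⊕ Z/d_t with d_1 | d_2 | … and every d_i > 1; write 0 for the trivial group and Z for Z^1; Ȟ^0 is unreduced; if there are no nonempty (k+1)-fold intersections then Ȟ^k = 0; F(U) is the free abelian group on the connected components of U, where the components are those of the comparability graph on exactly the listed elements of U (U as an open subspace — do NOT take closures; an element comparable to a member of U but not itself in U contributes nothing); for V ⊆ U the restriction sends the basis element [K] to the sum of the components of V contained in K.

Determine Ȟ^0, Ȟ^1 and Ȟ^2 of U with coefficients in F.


Ȟ^0(U;F) ≅ Z^2, Ȟ^1(U;F) ≅ 0, Ȟ^2(U;F) ≅ 0

nonempty intersections:
  A12={q5,q6,q7,q8} A13={q5} A14={q4,q5,q6,q7,q8} A15={q4,q5,q7,q8} A23={q5} A24={q1,q2,q3,q5,q6,q7,q8} A25={q5,q7,q8} A34={q5} A35={q5} A45={q4,q5,q7,q8}
  A123={q5} A124={q5,q6,q7,q8} A125={q5,q7,q8} A134={q5} A135={q5} A145={q4,q5,q7,q8} A234={q5} A235={q5} A245={q5,q7,q8} A345={q5}
  A1234={q5} A1235={q5} A1245={q5,q7,q8} A1345={q5} A2345={q5}
  A12345={q5}
components per intersection:
  A1: {q4} {q5} {q6,q7} {q8}
  A2: {q1,q2,q3,q5,q6,q7,q8}
  A3: {q5}
  A4: {q1,q2,q3,q5,q6,q7,q8} {q4}
  A5: {q4} {q5} {q7} {q8}
  A12: {q5} {q6,q7} {q8}
  A13: {q5}
  A14: {q4} {q5} {q6,q7} {q8}
  A15: {q4} {q5} {q7} {q8}
  A23: {q5}
  A24: {q1,q2,q3,q5,q6,q7,q8}
  A25: {q5} {q7} {q8}
  A34: {q5}
  A35: {q5}
  A45: {q4} {q5} {q7} {q8}
  A123: {q5}
  A124: {q5} {q6,q7} {q8}
  A125: {q5} {q7} {q8}
  A134: {q5}
  A135: {q5}
  A145: {q4} {q5} {q7} {q8}
  A234: {q5}
  A235: {q5}
  A245: {q5} {q7} {q8}
  A345: {q5}
  A1234: {q5}
  A1235: {q5}
  A1245: {q5} {q7} {q8}
  A1345: {q5}
  A2345: {q5}
  A12345: {q5}
C dims 12,23,19,7; δ0: rk 10, SNF 1^10; δ1: rk 13, SNF 1^13; δ2: rk 6, SNF 1^6
Ȟ^0: (12−10)−0=2 ⇒ Z^2
Ȟ^1: (23−13)−10=0 ⇒ 0
Ȟ^2: (19−6)−13=0 ⇒ 0


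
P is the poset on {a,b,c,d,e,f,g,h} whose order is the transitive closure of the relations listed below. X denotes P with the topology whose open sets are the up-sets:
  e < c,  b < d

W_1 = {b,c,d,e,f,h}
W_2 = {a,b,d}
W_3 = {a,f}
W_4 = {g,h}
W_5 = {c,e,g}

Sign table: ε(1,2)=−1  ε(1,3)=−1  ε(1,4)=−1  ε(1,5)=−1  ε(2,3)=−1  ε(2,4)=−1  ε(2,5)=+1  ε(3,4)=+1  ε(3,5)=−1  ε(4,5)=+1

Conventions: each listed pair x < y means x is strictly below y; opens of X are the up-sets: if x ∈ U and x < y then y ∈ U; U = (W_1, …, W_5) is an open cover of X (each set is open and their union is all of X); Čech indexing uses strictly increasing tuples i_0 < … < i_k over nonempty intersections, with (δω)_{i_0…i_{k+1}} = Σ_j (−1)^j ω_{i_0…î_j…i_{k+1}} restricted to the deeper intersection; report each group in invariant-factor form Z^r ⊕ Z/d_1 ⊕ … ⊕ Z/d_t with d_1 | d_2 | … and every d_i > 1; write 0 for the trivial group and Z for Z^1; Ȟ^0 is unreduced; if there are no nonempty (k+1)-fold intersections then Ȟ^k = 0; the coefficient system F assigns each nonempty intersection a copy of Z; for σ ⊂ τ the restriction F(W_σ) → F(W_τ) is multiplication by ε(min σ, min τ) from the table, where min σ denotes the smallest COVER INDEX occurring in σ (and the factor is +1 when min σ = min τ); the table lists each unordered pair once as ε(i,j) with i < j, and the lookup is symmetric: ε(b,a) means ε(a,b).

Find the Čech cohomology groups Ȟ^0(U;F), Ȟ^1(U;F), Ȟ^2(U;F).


nerve of the cover:
  W12={b,d} W13={f} W14={h} W15={c,e} W23={a} W45={g}
C dims 5,6; δ0: rk 5, SNF 1^4·2
Ȟ^0 = (5 − 5) − 0 = 0, so Ȟ^0 ≅ 0
Ȟ^1 = (6 − 0) − 5 = 1 plus torsion [2], so Ȟ^1 ≅ Z ⊕ Z/2
Ȟ^2 = (0 − 0) − 0 = 0, so Ȟ^2 ≅ 0

Ȟ^0(U;F) ≅ 0; Ȟ^1(U;F) ≅ Z ⊕ Z/2; Ȟ^2(U;F) ≅ 0


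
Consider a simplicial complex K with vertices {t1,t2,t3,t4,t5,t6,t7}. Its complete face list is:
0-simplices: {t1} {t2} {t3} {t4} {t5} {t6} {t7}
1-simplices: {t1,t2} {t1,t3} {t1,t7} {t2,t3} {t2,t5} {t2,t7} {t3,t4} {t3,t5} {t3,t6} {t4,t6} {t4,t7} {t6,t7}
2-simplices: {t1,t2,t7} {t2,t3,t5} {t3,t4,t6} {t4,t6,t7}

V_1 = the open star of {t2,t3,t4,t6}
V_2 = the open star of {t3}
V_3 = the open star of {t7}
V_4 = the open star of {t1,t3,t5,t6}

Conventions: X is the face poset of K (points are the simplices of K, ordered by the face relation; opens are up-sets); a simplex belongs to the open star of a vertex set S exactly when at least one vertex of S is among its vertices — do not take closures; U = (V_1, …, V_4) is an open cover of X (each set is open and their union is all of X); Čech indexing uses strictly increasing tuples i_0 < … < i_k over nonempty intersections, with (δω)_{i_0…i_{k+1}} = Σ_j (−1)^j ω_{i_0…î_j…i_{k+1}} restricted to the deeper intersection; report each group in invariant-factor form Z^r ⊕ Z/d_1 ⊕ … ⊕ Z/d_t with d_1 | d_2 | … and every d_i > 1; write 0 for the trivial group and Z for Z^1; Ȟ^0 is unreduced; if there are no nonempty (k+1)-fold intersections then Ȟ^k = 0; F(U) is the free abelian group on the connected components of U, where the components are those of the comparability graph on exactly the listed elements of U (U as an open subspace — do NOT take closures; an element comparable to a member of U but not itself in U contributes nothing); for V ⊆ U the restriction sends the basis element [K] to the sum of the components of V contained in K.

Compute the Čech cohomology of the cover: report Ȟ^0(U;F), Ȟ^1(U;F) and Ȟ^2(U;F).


Ȟ^0 = Z; Ȟ^1 = Z^2; Ȟ^2 = 0

nerve of the cover:
  V1={{t2},{t3},{t4},{t6},{t1,t2},{t1,t3},{t2,t3},{t2,t5},{t2,t7},{t3,t4},{t3,t5},{t3,t6},{t4,t6},{t4,t7},{t6,t7},{t1,t2,t7},{t2,t3,t5},{t3,t4,t6},{t4,t6,t7}} V2={{t3},{t1,t3},{t2,t3},{t3,t4},{t3,t5},{t3,t6},{t2,t3,t5},{t3,t4,t6}} V3={{t7},{t1,t7},{t2,t7},{t4,t7},{t6,t7},{t1,t2,t7},{t4,t6,t7}} V4={{t1},{t3},{t5},{t6},{t1,t2},{t1,t3},{t1,t7},{t2,t3},{t2,t5},{t3,t4},{t3,t5},{t3,t6},{t4,t6},{t6,t7},{t1,t2,t7},{t2,t3,t5},{t3,t4,t6},{t4,t6,t7}}
  V12={{t3},{t1,t3},{t2,t3},{t3,t4},{t3,t5},{t3,t6},{t2,t3,t5},{t3,t4,t6}} V13={{t2,t7},{t4,t7},{t6,t7},{t1,t2,t7},{t4,t6,t7}} V14={{t3},{t6},{t1,t2},{t1,t3},{t2,t3},{t2,t5},{t3,t4},{t3,t5},{t3,t6},{t4,t6},{t6,t7},{t1,t2,t7},{t2,t3,t5},{t3,t4,t6},{t4,t6,t7}} V24={{t3},{t1,t3},{t2,t3},{t3,t4},{t3,t5},{t3,t6},{t2,t3,t5},{t3,t4,t6}} V34={{t1,t7},{t6,t7},{t1,t2,t7},{t4,t6,t7}}
  V124={{t3},{t1,t3},{t2,t3},{t3,t4},{t3,t5},{t3,t6},{t2,t3,t5},{t3,t4,t6}} V134={{t6,t7},{t1,t2,t7},{t4,t6,t7}}
components per intersection:
  V1: {{t2},{t3},{t4},{t6},{t1,t2},{t1,t3},{t2,t3},{t2,t5},{t2,t7},{t3,t4},{t3,t5},{t3,t6},{t4,t6},{t4,t7},{t6,t7},{t1,t2,t7},{t2,t3,t5},{t3,t4,t6},{t4,t6,t7}}
  V2: {{t3},{t1,t3},{t2,t3},{t3,t4},{t3,t5},{t3,t6},{t2,t3,t5},{t3,t4,t6}}
  V3: {{t7},{t1,t7},{t2,t7},{t4,t7},{t6,t7},{t1,t2,t7},{t4,t6,t7}}
  V4: {{t1},{t3},{t5},{t6},{t1,t2},{t1,t3},{t1,t7},{t2,t3},{t2,t5},{t3,t4},{t3,t5},{t3,t6},{t4,t6},{t6,t7},{t1,t2,t7},{t2,t3,t5},{t3,t4,t6},{t4,t6,t7}}
  V12: {{t3},{t1,t3},{t2,t3},{t3,t4},{t3,t5},{t3,t6},{t2,t3,t5},{t3,t4,t6}}
  V13: {{t2,t7},{t1,t2,t7}} {{t4,t7},{t6,t7},{t4,t6,t7}}
  V14: {{t3},{t6},{t1,t3},{t2,t3},{t2,t5},{t3,t4},{t3,t5},{t3,t6},{t4,t6},{t6,t7},{t2,t3,t5},{t3,t4,t6},{t4,t6,t7}} {{t1,t2},{t1,t2,t7}}
  V24: {{t3},{t1,t3},{t2,t3},{t3,t4},{t3,t5},{t3,t6},{t2,t3,t5},{t3,t4,t6}}
  V34: {{t1,t7},{t1,t2,t7}} {{t6,t7},{t4,t6,t7}}
  V124: {{t3},{t1,t3},{t2,t3},{t3,t4},{t3,t5},{t3,t6},{t2,t3,t5},{t3,t4,t6}}
  V134: {{t6,t7},{t4,t6,t7}} {{t1,t2,t7}}
C dims 4,8,3; δ0: rk 3, SNF 1^3; δ1: rk 3, SNF 1^3
Ȟ^0 = (4 − 3) − 0 = 1, so Ȟ^0 ≅ Z
Ȟ^1 = (8 − 3) − 3 = 2, so Ȟ^1 ≅ Z^2
Ȟ^2 = (3 − 0) − 3 = 0, so Ȟ^2 ≅ 0


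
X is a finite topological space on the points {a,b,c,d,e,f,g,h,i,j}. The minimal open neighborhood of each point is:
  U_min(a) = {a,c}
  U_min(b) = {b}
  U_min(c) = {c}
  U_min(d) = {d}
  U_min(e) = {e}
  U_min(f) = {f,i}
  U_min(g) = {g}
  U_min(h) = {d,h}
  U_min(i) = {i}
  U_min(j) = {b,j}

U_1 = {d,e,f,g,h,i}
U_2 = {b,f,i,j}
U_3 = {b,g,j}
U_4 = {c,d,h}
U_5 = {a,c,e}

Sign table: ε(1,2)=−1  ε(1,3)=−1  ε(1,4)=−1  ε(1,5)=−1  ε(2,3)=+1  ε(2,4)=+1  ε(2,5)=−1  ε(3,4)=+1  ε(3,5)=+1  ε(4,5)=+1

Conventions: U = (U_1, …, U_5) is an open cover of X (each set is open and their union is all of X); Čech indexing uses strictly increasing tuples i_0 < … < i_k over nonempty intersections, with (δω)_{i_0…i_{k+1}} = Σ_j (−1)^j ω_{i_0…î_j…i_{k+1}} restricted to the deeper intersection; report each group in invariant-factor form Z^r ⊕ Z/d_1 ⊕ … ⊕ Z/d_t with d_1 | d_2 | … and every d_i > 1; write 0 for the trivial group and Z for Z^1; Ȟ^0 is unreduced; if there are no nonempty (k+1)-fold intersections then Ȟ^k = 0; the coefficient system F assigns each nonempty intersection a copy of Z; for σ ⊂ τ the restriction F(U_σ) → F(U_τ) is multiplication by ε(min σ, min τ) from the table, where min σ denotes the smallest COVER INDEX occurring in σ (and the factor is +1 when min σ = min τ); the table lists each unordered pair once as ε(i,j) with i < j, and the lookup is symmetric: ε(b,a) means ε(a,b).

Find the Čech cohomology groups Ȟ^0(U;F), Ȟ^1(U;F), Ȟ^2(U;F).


Ȟ^0 = Z, Ȟ^1 = Z^2 and Ȟ^2 = 0

nonempty intersections:
  U12={f,i} U13={g} U14={d,h} U15={e} U23={b,j} U45={c}
C dims 5,6; δ0: rk 4, SNF 1^4
Ȟ^0: (5−4)−0=1 ⇒ Z
Ȟ^1: (6−0)−4=2 ⇒ Z^2
Ȟ^2: (0−0)−0=0 ⇒ 0


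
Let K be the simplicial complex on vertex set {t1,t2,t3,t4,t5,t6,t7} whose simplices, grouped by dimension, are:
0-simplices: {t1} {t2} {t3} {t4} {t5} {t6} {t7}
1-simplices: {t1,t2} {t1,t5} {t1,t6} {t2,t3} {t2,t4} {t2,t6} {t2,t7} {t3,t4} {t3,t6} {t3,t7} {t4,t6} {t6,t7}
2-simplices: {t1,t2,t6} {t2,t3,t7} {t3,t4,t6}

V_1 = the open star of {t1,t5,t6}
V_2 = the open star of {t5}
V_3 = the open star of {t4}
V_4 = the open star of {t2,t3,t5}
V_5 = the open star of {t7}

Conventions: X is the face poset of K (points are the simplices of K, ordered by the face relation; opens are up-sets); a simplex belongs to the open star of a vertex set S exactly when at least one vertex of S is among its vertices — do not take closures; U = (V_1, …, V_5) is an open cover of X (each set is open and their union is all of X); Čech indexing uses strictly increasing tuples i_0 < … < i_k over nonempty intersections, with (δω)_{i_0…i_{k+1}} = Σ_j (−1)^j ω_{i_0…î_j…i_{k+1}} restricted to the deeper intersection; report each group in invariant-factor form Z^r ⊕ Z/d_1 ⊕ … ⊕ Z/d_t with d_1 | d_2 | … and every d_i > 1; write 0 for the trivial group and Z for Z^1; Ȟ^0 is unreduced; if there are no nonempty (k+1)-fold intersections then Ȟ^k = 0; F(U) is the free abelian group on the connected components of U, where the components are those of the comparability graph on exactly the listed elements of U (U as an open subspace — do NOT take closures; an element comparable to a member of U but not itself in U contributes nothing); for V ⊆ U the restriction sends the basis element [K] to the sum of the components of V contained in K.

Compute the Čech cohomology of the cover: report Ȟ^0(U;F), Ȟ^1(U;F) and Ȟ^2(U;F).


nerve of the cover:
  V1={{t1},{t5},{t6},{t1,t2},{t1,t5},{t1,t6},{t2,t6},{t3,t6},{t4,t6},{t6,t7},{t1,t2,t6},{t3,t4,t6}} V2={{t5},{t1,t5}} V3={{t4},{t2,t4},{t3,t4},{t4,t6},{t3,t4,t6}} V4={{t2},{t3},{t5},{t1,t2},{t1,t5},{t2,t3},{t2,t4},{t2,t6},{t2,t7},{t3,t4},{t3,t6},{t3,t7},{t1,t2,t6},{t2,t3,t7},{t3,t4,t6}} V5={{t7},{t2,t7},{t3,t7},{t6,t7},{t2,t3,t7}}
  V12={{t5},{t1,t5}} V13={{t4,t6},{t3,t4,t6}} V14={{t5},{t1,t2},{t1,t5},{t2,t6},{t3,t6},{t1,t2,t6},{t3,t4,t6}} V15={{t6,t7}} V24={{t5},{t1,t5}} V34={{t2,t4},{t3,t4},{t3,t4,t6}} V45={{t2,t7},{t3,t7},{t2,t3,t7}}
  V124={{t5},{t1,t5}} V134={{t3,t4,t6}}
components per intersection:
  V1: {{t1},{t5},{t6},{t1,t2},{t1,t5},{t1,t6},{t2,t6},{t3,t6},{t4,t6},{t6,t7},{t1,t2,t6},{t3,t4,t6}}
  V2: {{t5},{t1,t5}}
  V3: {{t4},{t2,t4},{t3,t4},{t4,t6},{t3,t4,t6}}
  V4: {{t2},{t3},{t1,t2},{t2,t3},{t2,t4},{t2,t6},{t2,t7},{t3,t4},{t3,t6},{t3,t7},{t1,t2,t6},{t2,t3,t7},{t3,t4,t6}} {{t5},{t1,t5}}
  V5: {{t7},{t2,t7},{t3,t7},{t6,t7},{t2,t3,t7}}
  V12: {{t5},{t1,t5}}
  V13: {{t4,t6},{t3,t4,t6}}
  V14: {{t5},{t1,t5}} {{t1,t2},{t2,t6},{t1,t2,t6}} {{t3,t6},{t3,t4,t6}}
  V15: {{t6,t7}}
  V24: {{t5},{t1,t5}}
  V34: {{t2,t4}} {{t3,t4},{t3,t4,t6}}
  V45: {{t2,t7},{t3,t7},{t2,t3,t7}}
  V124: {{t5},{t1,t5}}
  V134: {{t3,t4,t6}}
C dims 6,10,2; δ0: rk 5, SNF 1^5; δ1: rk 2, SNF 1^2
Ȟ^0 = (6 − 5) − 0 = 1, so Ȟ^0 ≅ Z
Ȟ^1 = (10 − 2) − 5 = 3, so Ȟ^1 ≅ Z^3
Ȟ^2 = (2 − 0) − 2 = 0, so Ȟ^2 ≅ 0

Ȟ^0(U;F) ≅ Z; Ȟ^1(U;F) ≅ Z^3; Ȟ^2(U;F) ≅ 0


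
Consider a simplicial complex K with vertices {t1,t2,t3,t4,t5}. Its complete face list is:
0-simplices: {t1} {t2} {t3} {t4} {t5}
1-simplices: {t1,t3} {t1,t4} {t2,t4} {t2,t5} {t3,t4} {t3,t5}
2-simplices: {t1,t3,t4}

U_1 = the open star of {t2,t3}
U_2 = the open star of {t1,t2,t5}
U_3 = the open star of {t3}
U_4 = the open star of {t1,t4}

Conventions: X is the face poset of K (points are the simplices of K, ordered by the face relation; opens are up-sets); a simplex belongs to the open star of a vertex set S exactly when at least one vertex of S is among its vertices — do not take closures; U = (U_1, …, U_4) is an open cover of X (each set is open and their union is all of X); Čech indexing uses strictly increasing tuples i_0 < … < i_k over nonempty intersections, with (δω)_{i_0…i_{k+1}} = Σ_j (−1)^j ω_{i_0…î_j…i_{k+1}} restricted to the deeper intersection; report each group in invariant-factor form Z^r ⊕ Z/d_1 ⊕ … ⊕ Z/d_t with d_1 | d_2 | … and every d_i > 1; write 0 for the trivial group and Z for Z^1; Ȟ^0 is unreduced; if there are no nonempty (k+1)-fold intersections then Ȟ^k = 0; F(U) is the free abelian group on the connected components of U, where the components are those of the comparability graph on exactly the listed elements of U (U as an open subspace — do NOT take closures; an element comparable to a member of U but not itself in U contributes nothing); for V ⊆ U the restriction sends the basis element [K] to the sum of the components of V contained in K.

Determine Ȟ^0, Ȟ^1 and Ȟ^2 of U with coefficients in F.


Ȟ^0(U;F) ≅ Z, Ȟ^1(U;F) ≅ Z and Ȟ^2(U;F) ≅ 0

nerve simplices:
  U1={{t2},{t3},{t1,t3},{t2,t4},{t2,t5},{t3,t4},{t3,t5},{t1,t3,t4}} U2={{t1},{t2},{t5},{t1,t3},{t1,t4},{t2,t4},{t2,t5},{t3,t5},{t1,t3,t4}} U3={{t3},{t1,t3},{t3,t4},{t3,t5},{t1,t3,t4}} U4={{t1},{t4},{t1,t3},{t1,t4},{t2,t4},{t3,t4},{t1,t3,t4}}
  U12={{t2},{t1,t3},{t2,t4},{t2,t5},{t3,t5},{t1,t3,t4}} U13={{t3},{t1,t3},{t3,t4},{t3,t5},{t1,t3,t4}} U14={{t1,t3},{t2,t4},{t3,t4},{t1,t3,t4}} U23={{t1,t3},{t3,t5},{t1,t3,t4}} U24={{t1},{t1,t3},{t1,t4},{t2,t4},{t1,t3,t4}} U34={{t1,t3},{t3,t4},{t1,t3,t4}}
  U123={{t1,t3},{t3,t5},{t1,t3,t4}} U124={{t1,t3},{t2,t4},{t1,t3,t4}} U134={{t1,t3},{t3,t4},{t1,t3,t4}} U234={{t1,t3},{t1,t3,t4}}
  U1234={{t1,t3},{t1,t3,t4}}
components per intersection:
  U1: {{t2},{t2,t4},{t2,t5}} {{t3},{t1,t3},{t3,t4},{t3,t5},{t1,t3,t4}}
  U2: {{t1},{t1,t3},{t1,t4},{t1,t3,t4}} {{t2},{t5},{t2,t4},{t2,t5},{t3,t5}}
  U3: {{t3},{t1,t3},{t3,t4},{t3,t5},{t1,t3,t4}}
  U4: {{t1},{t4},{t1,t3},{t1,t4},{t2,t4},{t3,t4},{t1,t3,t4}}
  U12: {{t2},{t2,t4},{t2,t5}} {{t1,t3},{t1,t3,t4}} {{t3,t5}}
  U13: {{t3},{t1,t3},{t3,t4},{t3,t5},{t1,t3,t4}}
  U14: {{t1,t3},{t3,t4},{t1,t3,t4}} {{t2,t4}}
  U23: {{t1,t3},{t1,t3,t4}} {{t3,t5}}
  U24: {{t1},{t1,t3},{t1,t4},{t1,t3,t4}} {{t2,t4}}
  U34: {{t1,t3},{t3,t4},{t1,t3,t4}}
  U123: {{t1,t3},{t1,t3,t4}} {{t3,t5}}
  U124: {{t1,t3},{t1,t3,t4}} {{t2,t4}}
  U134: {{t1,t3},{t3,t4},{t1,t3,t4}}
  U234: {{t1,t3},{t1,t3,t4}}
  U1234: {{t1,t3},{t1,t3,t4}}
C dims 6,11,6,1; δ0: rk 5, SNF 1^5; δ1: rk 5, SNF 1^5; δ2: rk 1, SNF 1^1
degree 0: 6−5−0 = 1 → Ȟ^0 ≅ Z
degree 1: 11−5−5 = 1 → Ȟ^1 ≅ Z
degree 2: 6−1−5 = 0 → Ȟ^2 ≅ 0


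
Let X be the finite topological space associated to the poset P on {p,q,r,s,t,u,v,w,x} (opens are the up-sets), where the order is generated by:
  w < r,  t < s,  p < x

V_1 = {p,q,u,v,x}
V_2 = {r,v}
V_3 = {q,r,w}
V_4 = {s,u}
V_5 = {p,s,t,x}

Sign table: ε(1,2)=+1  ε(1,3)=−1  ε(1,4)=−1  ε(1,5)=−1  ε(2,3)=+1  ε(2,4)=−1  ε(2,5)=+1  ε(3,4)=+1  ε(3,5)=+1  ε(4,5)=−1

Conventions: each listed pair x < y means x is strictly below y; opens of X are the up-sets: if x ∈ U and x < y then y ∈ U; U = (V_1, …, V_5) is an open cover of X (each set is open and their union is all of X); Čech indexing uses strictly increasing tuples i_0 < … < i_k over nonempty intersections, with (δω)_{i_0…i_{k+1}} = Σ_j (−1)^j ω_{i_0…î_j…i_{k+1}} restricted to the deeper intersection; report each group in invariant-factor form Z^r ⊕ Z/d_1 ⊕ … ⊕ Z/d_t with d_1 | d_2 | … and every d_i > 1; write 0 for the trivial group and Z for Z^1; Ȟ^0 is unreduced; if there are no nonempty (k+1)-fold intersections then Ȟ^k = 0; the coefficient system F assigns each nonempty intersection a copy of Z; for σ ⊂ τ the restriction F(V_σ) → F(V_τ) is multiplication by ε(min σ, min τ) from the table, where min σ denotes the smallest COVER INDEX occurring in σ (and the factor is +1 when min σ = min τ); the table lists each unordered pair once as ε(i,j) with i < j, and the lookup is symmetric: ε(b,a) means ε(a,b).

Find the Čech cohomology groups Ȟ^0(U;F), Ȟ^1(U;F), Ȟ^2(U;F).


nerve of the cover:
  V12={v} V13={q} V14={u} V15={p,x} V23={r} V45={s}
C dims 5,6; δ0: rk 5, SNF 1^4·2
Ȟ^0 = (5 − 5) − 0 = 0, so Ȟ^0 ≅ 0
Ȟ^1 = (6 − 0) − 5 = 1 plus torsion [2], so Ȟ^1 ≅ Z ⊕ Z/2
Ȟ^2 = (0 − 0) − 0 = 0, so Ȟ^2 ≅ 0

Ȟ^0 = 0, Ȟ^1 = Z ⊕ Z/2 and Ȟ^2 = 0


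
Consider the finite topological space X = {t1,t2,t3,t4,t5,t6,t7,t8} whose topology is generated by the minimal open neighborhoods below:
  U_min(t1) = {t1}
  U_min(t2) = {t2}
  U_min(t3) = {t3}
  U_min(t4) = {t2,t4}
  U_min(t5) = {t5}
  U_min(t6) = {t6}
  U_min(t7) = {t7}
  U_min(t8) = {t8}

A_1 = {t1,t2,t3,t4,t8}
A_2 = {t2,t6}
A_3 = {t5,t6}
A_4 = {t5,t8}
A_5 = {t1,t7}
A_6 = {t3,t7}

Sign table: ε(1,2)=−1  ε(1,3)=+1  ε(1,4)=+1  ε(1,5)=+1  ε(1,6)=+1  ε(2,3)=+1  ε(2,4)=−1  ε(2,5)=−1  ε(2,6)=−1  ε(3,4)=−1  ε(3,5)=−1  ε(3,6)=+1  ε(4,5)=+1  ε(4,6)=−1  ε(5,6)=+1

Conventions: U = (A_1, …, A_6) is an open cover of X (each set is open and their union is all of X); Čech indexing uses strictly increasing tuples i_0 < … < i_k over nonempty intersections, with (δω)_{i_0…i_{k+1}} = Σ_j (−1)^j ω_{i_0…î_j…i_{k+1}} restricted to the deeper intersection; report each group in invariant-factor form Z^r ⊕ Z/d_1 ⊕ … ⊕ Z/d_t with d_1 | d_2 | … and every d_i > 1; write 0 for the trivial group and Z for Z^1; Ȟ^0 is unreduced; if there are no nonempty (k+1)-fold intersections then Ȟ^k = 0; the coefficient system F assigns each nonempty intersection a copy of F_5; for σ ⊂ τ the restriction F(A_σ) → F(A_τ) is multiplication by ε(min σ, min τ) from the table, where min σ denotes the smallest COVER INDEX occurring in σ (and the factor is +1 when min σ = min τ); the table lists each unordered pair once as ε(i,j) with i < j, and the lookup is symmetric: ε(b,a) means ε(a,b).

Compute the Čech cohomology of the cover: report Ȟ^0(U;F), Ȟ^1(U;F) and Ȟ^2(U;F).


Ȟ^0 ≅ Z/5; Ȟ^1 ≅ Z/5 ⊕ Z/5; Ȟ^2 ≅ 0

nerve simplices:
  A12={t2} A14={t8} A15={t1} A16={t3} A23={t6} A34={t5} A56={t7}
C dims 6,7; δ0: rk_F5 5
degree 0: 6−5−0 = 1 → Ȟ^0 ≅ Z/5
degree 1: 7−0−5 = 2 → Ȟ^1 ≅ Z/5 ⊕ Z/5
degree 2: 0−0−0 = 0 → Ȟ^2 ≅ 0


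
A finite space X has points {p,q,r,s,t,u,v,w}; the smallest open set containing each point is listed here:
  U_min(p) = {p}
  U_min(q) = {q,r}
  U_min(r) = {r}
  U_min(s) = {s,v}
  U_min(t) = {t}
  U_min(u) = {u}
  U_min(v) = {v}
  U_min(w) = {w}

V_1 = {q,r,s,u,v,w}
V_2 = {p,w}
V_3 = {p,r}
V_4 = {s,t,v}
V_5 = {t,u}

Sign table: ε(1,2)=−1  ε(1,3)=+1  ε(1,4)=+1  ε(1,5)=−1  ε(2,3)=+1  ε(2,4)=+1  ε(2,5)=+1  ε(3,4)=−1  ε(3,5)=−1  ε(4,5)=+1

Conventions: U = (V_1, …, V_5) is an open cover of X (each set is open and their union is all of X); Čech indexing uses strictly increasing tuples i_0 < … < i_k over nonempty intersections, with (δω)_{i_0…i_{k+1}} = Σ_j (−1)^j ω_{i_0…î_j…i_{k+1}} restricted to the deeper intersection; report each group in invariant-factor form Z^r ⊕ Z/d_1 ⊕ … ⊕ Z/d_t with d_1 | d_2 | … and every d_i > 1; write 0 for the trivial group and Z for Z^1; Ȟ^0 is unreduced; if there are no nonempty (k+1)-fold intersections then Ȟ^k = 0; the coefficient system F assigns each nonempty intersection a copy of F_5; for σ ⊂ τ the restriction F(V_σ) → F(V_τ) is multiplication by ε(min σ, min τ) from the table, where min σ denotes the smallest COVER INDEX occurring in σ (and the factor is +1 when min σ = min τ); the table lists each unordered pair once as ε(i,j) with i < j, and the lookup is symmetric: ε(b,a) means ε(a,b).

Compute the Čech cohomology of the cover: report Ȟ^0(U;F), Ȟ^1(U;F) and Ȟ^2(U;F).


nonempty intersections:
  V12={w} V13={r} V14={s,v} V15={u} V23={p} V45={t}
C dims 5,6; δ0: rk_F5 5
Ȟ^0: (5−5)−0=0 ⇒ 0
Ȟ^1: (6−0)−5=1 ⇒ Z/5
Ȟ^2: (0−0)−0=0 ⇒ 0

Ȟ^0 = 0, Ȟ^1 = Z/5 and Ȟ^2 = 0
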